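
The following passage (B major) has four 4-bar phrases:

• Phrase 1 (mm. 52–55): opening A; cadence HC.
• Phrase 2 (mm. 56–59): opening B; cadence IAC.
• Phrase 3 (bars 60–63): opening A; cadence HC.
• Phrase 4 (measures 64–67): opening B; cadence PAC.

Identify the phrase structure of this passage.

parallel double period

Four phrases in two halves: the first half (mm. 52-59) ends with an imperfect authentic cadence, the second (mm. 60–67) with a perfect authentic cadence — a large antecedent–consequent pair, i.e. a double period.
Phrase 3 begins with the same material as phrase 1, making it parallel.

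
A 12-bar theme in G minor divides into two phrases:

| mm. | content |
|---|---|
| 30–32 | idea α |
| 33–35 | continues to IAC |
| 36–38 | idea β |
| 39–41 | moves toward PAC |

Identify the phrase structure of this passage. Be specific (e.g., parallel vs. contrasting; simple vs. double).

Phrase 1 ends with an imperfect authentic cadence (weaker) and phrase 2 with a perfect authentic cadence (stronger): antecedent + consequent = a period.
The two phrases open with different material (α / β), so the period is contrasting.

contrasting period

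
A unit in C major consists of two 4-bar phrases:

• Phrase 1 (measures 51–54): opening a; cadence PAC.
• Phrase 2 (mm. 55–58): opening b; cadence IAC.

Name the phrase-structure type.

phrase group

The second phrase closes with an imperfect authentic cadence, which is not stronger than the first phrase's perfect authentic cadence; without a weak→strong cadential pair there is no antecedent–consequent relationship, so this is a phrase group rather than a period.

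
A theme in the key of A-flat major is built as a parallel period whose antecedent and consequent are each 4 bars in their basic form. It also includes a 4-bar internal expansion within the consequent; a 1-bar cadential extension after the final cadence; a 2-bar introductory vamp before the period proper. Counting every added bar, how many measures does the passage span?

15 measures

Basic parallel period: 4 + 4 = 8 bars.
8 (basic form) + 4 (internal expansion) + 1 (cadential extension) + 2 (introduction) = 15.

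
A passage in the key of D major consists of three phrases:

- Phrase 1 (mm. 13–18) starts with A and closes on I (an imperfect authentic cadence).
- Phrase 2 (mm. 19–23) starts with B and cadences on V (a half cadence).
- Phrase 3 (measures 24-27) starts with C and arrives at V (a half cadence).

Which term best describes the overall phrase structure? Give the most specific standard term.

The final phrase closes with a half cadence, which is not stronger than the preceding half cadence; the 3 phrases lack an overall antecedent–consequent design and so form a phrase group.

phrase group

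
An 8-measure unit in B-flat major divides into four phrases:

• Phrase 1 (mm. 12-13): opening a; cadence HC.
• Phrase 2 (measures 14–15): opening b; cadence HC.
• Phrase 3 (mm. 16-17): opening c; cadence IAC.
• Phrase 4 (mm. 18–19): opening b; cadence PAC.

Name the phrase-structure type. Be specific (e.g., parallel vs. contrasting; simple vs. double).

Four phrases in two halves: the first half (measures 12–15) ends with a half cadence, the second (measures 16–19) with a perfect authentic cadence — a large antecedent–consequent pair, i.e. a double period.
Phrase 3 begins with different material from phrase 1, making it contrasting.

contrasting double period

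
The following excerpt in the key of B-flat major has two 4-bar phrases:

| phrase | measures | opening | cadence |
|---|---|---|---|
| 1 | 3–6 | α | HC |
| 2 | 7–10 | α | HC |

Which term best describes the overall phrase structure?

Both phrases have the same opening (α) and the same cadence (half cadence): the second is a restatement, not a consequent, so this is a repeated phrase rather than a period.

repeated phrase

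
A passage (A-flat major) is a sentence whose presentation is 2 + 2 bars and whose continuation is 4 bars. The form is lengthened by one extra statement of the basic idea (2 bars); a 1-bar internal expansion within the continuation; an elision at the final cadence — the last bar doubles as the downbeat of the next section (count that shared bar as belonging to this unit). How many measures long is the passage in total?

11 measures

Basic sentence: 2 + 2 + 4 = 8 bars.
8 (basic form) + 2 (extra statement) + 1 (internal expansion) = 11.
The elision shares a bar with the next section but does not change this unit's count.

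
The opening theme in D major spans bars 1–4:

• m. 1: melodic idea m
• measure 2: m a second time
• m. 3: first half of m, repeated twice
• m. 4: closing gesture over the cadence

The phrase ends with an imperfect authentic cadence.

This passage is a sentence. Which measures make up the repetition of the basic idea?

The presentation of a sentence is the basic idea (m. 1) plus its repetition (m. 2); the repetition of the basic idea is therefore bar 2.

measures 2–2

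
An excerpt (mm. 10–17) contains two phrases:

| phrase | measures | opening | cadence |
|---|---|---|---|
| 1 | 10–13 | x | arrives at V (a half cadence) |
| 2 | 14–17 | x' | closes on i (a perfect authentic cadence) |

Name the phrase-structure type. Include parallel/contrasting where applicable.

Phrase 1 ends with a half cadence (weaker) and phrase 2 with a perfect authentic cadence (stronger): antecedent + consequent = a period.
The two phrases open with the same material (x / x'), so the period is parallel.

parallel period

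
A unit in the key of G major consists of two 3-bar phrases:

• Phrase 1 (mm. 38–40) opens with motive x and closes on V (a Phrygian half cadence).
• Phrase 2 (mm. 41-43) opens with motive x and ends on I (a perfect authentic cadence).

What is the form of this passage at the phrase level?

Phrase 1 ends with a Phrygian half cadence (weaker) and phrase 2 with a perfect authentic cadence (stronger): antecedent + consequent = a period.
The two phrases open with the same material (x / x), so the period is parallel.

parallel period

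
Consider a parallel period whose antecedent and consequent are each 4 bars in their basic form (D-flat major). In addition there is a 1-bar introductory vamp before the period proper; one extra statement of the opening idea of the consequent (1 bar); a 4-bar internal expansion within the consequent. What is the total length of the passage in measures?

Basic parallel period: 4 + 4 = 8 bars.
8 (basic form) + 1 (introduction) + 1 (extra statement) + 4 (internal expansion) = 14.

14 measures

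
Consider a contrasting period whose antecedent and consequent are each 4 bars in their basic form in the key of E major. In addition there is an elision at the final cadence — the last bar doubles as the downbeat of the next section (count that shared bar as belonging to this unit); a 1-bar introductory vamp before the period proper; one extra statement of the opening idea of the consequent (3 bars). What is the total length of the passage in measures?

Basic contrasting period: 4 + 4 = 8 bars.
8 (basic form) + 1 (introduction) + 3 (extra statement) = 12.
The elision shares a bar with the next section but does not change this unit's count.

12 measures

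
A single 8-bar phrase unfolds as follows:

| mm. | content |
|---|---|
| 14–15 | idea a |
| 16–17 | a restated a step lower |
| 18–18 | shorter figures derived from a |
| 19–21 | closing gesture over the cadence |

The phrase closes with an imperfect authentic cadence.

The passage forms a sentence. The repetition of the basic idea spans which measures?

The presentation of a sentence is the basic idea (bars 14-15) plus its repetition (mm. 16–17); the repetition of the basic idea is therefore mm. 16–17.

measures 16–17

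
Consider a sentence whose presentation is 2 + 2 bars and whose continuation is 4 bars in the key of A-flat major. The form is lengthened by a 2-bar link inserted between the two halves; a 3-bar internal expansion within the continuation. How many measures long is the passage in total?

Basic sentence: 2 + 2 + 4 = 8 bars.
8 (basic form) + 2 (link) + 3 (internal expansion) = 13.

13 measures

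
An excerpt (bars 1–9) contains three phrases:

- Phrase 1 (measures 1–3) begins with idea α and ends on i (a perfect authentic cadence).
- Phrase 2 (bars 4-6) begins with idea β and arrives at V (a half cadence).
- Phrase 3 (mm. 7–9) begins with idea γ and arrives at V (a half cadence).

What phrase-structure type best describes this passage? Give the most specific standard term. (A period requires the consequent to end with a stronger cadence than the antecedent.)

phrase group

The final phrase closes with a half cadence, which is not stronger than the preceding half cadence; the 3 phrases lack an overall antecedent–consequent design and so form a phrase group.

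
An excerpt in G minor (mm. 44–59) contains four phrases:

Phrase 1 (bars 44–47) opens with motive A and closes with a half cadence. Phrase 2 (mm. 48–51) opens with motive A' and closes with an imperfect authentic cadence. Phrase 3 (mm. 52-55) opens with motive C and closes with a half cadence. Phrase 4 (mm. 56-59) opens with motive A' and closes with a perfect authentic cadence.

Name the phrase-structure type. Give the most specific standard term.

contrasting double period

Four phrases in two halves: the first half (mm. 44–51) ends with an imperfect authentic cadence, the second (bars 52-59) with a perfect authentic cadence — a large antecedent–consequent pair, i.e. a double period.
Phrase 3 begins with different material from phrase 1, making it contrasting.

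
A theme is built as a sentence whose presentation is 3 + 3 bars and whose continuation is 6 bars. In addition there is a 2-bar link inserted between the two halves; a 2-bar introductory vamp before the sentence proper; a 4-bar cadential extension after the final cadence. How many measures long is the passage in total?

Basic sentence: 3 + 3 + 6 = 12 bars.
12 (basic form) + 2 (link) + 2 (introduction) + 4 (cadential extension) = 20.

20 measures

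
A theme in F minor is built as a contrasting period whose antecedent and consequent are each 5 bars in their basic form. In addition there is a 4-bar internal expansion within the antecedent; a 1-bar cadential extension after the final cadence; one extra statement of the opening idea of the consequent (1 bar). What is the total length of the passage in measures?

16 measures

Basic contrasting period: 5 + 5 = 10 bars.
10 (basic form) + 4 (internal expansion) + 1 (cadential extension) + 1 (extra statement) = 16.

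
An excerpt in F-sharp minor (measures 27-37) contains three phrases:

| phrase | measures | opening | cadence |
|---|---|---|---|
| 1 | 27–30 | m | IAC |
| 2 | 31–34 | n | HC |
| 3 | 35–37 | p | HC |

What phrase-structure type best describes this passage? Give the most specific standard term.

phrase group

The final phrase closes with a half cadence, which is not stronger than the preceding half cadence; the 3 phrases lack an overall antecedent–consequent design and so form a phrase group.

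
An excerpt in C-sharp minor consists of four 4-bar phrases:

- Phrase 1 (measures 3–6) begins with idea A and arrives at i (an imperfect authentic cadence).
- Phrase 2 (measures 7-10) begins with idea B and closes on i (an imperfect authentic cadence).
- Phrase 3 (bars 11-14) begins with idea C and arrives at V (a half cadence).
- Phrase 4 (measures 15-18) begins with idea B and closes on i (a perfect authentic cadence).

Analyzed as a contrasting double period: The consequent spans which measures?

In a double period the four phrases pair into a large antecedent (phrases 1–2, ending imperfect authentic cadence) and a large consequent (phrases 3–4, ending perfect authentic cadence). The consequent spans mm. 11–18.

measures 11–18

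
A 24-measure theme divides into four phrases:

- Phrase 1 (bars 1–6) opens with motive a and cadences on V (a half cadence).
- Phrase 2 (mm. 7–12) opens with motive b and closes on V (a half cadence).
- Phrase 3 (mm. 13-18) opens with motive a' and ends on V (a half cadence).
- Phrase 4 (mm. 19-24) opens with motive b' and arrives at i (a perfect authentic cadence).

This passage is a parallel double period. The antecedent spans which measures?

In a double period the four phrases pair into a large antecedent (phrases 1–2, ending half cadence) and a large consequent (phrases 3–4, ending perfect authentic cadence). The antecedent spans bars 1–12.

measures 1–12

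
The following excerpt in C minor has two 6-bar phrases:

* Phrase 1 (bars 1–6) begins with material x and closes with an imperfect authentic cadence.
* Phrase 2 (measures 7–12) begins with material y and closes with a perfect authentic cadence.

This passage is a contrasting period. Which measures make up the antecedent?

The antecedent is the phrase ending with the weaker cadence (imperfect authentic cadence, phrase 1) and the consequent the one ending more conclusively (perfect authentic cadence, phrase 2); the antecedent is mm. 1–6.

measures 1–6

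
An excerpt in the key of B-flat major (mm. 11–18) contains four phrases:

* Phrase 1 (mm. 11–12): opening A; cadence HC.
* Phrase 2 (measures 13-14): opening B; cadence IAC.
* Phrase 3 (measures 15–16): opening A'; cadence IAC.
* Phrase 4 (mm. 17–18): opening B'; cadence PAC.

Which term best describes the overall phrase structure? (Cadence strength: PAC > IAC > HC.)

Four phrases in two halves: the first half (mm. 11–14) ends with an imperfect authentic cadence, the second (mm. 15–18) with a perfect authentic cadence — a large antecedent–consequent pair, i.e. a double period.
Phrase 3 begins with the same material as phrase 1, making it parallel.

parallel double period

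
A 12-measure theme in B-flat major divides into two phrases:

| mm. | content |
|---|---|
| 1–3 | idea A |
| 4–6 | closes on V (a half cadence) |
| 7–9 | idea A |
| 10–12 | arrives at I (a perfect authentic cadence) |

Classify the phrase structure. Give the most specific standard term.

parallel period

Phrase 1 ends with a half cadence (weaker) and phrase 2 with a perfect authentic cadence (stronger): antecedent + consequent = a period.
The two phrases open with the same material (A / A), so the period is parallel.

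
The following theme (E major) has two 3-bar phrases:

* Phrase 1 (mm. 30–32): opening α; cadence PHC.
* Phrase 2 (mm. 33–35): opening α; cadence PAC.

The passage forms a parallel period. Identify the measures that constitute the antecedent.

measures 30–32

The antecedent is the phrase ending with the weaker cadence (Phrygian half cadence, phrase 1) and the consequent the one ending more conclusively (perfect authentic cadence, phrase 2); the antecedent is measures 30–32.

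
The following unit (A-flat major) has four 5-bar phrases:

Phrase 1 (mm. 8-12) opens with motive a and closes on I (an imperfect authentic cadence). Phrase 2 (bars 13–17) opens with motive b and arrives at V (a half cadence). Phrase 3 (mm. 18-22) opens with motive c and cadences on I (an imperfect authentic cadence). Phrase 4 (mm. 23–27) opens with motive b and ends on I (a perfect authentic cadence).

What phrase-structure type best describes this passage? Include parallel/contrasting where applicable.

contrasting double period

Four phrases in two halves: the first half (mm. 8–17) ends with a half cadence, the second (measures 18–27) with a perfect authentic cadence — a large antecedent–consequent pair, i.e. a double period.
Phrase 3 begins with different material from phrase 1, making it contrasting.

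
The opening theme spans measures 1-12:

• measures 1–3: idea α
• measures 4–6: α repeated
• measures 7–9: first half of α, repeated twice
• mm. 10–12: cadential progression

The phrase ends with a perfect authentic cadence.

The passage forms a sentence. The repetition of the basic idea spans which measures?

measures 4–6

The presentation of a sentence is the basic idea (mm. 1–3) plus its repetition (mm. 4–6); the repetition of the basic idea is therefore mm. 4–6.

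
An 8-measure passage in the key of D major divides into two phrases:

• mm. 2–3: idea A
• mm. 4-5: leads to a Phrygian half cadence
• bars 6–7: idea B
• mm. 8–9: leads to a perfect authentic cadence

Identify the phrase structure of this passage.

Phrase 1 ends with a Phrygian half cadence (weaker) and phrase 2 with a perfect authentic cadence (stronger): antecedent + consequent = a period.
The two phrases open with different material (A / B), so the period is contrasting.

contrasting period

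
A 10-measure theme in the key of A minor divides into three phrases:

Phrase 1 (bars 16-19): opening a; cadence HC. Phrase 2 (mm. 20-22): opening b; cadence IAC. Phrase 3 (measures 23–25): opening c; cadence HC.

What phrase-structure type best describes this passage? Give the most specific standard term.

phrase group

The final phrase closes with a half cadence, which is not stronger than the preceding imperfect authentic cadence; the 3 phrases lack an overall antecedent–consequent design and so form a phrase group.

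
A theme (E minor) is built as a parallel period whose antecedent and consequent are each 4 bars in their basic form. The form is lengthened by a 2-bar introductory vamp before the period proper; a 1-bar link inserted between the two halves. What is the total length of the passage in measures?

11 measures

Basic parallel period: 4 + 4 = 8 bars.
8 (basic form) + 2 (introduction) + 1 (link) = 11.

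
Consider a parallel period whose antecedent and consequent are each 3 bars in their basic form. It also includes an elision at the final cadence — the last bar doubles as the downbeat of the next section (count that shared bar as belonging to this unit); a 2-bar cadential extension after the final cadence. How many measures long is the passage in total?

Basic parallel period: 3 + 3 = 6 bars.
6 (basic form) + 2 (cadential extension) = 8.
The elision shares a bar with the next section but does not change this unit's count.

8 measures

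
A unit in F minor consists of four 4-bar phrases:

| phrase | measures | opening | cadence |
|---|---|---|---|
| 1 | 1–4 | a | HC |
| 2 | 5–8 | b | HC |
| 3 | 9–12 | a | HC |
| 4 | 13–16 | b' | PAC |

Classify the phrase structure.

parallel double period

Four phrases in two halves: the first half (bars 1-8) ends with a half cadence, the second (bars 9–16) with a perfect authentic cadence — a large antecedent–consequent pair, i.e. a double period.
Phrase 3 begins with the same material as phrase 1, making it parallel.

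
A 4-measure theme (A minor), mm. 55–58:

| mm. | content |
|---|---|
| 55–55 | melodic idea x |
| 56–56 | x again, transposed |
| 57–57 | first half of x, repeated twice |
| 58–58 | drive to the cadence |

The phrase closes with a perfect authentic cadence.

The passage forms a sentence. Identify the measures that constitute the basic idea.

measures 55–55

The presentation of a sentence is the basic idea (m. 55) plus its repetition (bar 56); the basic idea is therefore bar 55.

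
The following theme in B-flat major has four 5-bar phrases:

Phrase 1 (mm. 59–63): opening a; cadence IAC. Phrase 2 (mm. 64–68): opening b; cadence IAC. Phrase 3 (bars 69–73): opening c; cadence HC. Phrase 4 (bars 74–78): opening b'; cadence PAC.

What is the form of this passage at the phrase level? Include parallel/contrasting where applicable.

Four phrases in two halves: the first half (mm. 59–68) ends with an imperfect authentic cadence, the second (bars 69-78) with a perfect authentic cadence — a large antecedent–consequent pair, i.e. a double period.
Phrase 3 begins with different material from phrase 1, making it contrasting.

contrasting double period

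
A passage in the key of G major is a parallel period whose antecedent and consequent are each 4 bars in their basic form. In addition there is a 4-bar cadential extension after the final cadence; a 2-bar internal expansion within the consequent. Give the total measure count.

14 measures

Basic parallel period: 4 + 4 = 8 bars.
8 (basic form) + 4 (cadential extension) + 2 (internal expansion) = 14.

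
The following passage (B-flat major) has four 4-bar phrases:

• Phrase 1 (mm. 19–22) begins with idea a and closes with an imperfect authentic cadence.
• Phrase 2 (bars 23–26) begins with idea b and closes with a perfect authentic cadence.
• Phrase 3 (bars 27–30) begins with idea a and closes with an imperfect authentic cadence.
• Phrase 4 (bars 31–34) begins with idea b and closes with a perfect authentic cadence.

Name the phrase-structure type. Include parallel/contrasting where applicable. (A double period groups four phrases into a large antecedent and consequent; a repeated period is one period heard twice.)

repeated period

The cadence pattern IAC–PAC–IAC–PAC is weak–strong twice, and phrases 3–4 restate phrases 1–2: a period heard twice, not a double period (which would end weakly at phrase 2).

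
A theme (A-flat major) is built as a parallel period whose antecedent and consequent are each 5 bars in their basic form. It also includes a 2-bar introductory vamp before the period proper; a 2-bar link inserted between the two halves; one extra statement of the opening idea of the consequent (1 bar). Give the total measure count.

Basic parallel period: 5 + 5 = 10 bars.
10 (basic form) + 2 (introduction) + 2 (link) + 1 (extra statement) = 15.

15 measures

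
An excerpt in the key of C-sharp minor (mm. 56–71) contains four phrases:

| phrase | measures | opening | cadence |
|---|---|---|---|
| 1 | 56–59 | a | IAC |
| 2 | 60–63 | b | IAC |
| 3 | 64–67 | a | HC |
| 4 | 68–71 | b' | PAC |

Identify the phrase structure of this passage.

Four phrases in two halves: the first half (bars 56–63) ends with an imperfect authentic cadence, the second (measures 64–71) with a perfect authentic cadence — a large antecedent–consequent pair, i.e. a double period.
Phrase 3 begins with the same material as phrase 1, making it parallel.

parallel double period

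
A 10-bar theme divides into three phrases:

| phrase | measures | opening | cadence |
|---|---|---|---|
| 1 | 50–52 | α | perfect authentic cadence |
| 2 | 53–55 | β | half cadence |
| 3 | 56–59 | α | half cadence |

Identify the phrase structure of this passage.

phrase group

The final phrase closes with a half cadence, which is not stronger than the preceding half cadence; the 3 phrases lack an overall antecedent–consequent design and so form a phrase group.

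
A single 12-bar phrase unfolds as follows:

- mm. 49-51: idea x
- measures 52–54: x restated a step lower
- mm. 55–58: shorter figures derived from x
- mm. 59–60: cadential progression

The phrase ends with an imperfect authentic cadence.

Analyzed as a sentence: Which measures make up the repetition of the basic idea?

measures 52–54

The presentation of a sentence is the basic idea (bars 49–51) plus its repetition (measures 52-54); the repetition of the basic idea is therefore mm. 52–54.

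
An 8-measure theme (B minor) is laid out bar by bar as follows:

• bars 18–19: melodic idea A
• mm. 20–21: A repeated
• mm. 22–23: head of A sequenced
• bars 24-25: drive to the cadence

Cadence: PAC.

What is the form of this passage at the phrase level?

sentence

Basic idea (measures 18–19) + its repetition (bars 20–21) form the presentation; fragmentation and cadence (mm. 22–25) form the continuation — the 8-bar whole is a sentence.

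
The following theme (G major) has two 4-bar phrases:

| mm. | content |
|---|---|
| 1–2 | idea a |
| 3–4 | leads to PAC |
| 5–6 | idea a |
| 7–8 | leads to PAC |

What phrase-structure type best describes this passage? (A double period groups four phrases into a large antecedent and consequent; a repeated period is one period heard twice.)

Both phrases have the same opening (a) and the same cadence (perfect authentic cadence): the second is a restatement, not a consequent, so this is a repeated phrase rather than a period.

repeated phrase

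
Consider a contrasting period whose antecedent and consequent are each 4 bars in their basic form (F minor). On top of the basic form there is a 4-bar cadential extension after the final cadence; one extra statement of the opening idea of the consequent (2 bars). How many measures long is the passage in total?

14 measures

Basic contrasting period: 4 + 4 = 8 bars.
8 (basic form) + 4 (cadential extension) + 2 (extra statement) = 14.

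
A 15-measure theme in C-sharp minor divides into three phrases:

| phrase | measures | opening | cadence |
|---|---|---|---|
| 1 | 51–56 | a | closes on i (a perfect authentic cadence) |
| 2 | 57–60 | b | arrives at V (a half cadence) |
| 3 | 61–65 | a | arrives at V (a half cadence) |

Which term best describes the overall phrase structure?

The final phrase closes with a half cadence, which is not stronger than the preceding half cadence; the 3 phrases lack an overall antecedent–consequent design and so form a phrase group.

phrase group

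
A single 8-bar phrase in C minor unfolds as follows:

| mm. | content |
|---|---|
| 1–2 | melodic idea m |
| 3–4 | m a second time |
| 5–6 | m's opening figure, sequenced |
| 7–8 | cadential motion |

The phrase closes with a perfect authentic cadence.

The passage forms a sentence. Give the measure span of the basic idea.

The presentation of a sentence is the basic idea (measures 1-2) plus its repetition (bars 3–4); the basic idea is therefore measures 1–2.

measures 1–2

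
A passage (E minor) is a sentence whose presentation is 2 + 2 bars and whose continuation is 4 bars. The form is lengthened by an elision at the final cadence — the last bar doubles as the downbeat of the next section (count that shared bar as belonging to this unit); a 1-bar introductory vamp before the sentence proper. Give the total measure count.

9 measures

Basic sentence: 2 + 2 + 4 = 8 bars.
8 (basic form) + 1 (introduction) = 9.
The elision shares a bar with the next section but does not change this unit's count.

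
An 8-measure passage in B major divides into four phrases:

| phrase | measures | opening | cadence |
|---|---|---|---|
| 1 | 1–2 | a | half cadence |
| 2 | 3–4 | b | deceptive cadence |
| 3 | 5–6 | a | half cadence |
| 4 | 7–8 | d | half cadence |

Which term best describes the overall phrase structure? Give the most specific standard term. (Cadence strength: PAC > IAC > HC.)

phrase group

Phrase 4 ends with a half cadence, no stronger than phrase 2's deceptive cadence, so the four phrases do not form a double period; nor do phrases 3–4 duplicate 1–2, so it is not a repeated period. With no phrase reaching a conclusive cadence, the passage is a phrase group.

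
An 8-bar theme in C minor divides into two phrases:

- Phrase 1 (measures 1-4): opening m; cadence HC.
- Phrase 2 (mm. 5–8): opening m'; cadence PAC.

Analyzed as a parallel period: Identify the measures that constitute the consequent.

measures 5–8

The antecedent is the phrase ending with the weaker cadence (half cadence, phrase 1) and the consequent the one ending more conclusively (perfect authentic cadence, phrase 2); the consequent is measures 5–8.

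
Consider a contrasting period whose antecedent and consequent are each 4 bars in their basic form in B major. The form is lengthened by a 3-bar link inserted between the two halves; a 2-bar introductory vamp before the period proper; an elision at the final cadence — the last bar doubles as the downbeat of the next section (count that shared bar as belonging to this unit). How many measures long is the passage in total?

13 measures

Basic contrasting period: 4 + 4 = 8 bars.
8 (basic form) + 3 (link) + 2 (introduction) = 13.
The elision shares a bar with the next section but does not change this unit's count.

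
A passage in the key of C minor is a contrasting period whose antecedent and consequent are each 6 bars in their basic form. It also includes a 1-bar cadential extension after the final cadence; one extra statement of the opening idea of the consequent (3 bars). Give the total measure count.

Basic contrasting period: 6 + 6 = 12 bars.
12 (basic form) + 1 (cadential extension) + 3 (extra statement) = 16.

16 measures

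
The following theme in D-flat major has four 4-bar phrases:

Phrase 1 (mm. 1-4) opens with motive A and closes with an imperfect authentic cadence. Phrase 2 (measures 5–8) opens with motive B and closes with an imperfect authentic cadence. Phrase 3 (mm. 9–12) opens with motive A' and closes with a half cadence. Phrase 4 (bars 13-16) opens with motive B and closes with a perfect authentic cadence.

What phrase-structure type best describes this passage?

parallel double period

Four phrases in two halves: the first half (mm. 1-8) ends with an imperfect authentic cadence, the second (bars 9–16) with a perfect authentic cadence — a large antecedent–consequent pair, i.e. a double period.
Phrase 3 begins with the same material as phrase 1, making it parallel.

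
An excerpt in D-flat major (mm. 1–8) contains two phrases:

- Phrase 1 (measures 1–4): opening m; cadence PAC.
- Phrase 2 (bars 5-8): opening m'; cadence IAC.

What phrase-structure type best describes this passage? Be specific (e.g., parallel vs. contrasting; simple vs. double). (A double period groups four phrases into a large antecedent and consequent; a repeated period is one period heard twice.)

phrase group

The second phrase closes with an imperfect authentic cadence, which is not stronger than the first phrase's perfect authentic cadence; without a weak→strong cadential pair there is no antecedent–consequent relationship, so this is a phrase group rather than a period.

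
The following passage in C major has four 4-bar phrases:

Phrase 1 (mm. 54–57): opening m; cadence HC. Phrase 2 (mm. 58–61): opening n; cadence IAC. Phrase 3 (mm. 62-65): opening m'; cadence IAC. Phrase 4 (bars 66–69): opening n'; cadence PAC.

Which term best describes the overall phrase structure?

Four phrases in two halves: the first half (bars 54-61) ends with an imperfect authentic cadence, the second (mm. 62–69) with a perfect authentic cadence — a large antecedent–consequent pair, i.e. a double period.
Phrase 3 begins with the same material as phrase 1, making it parallel.

parallel double period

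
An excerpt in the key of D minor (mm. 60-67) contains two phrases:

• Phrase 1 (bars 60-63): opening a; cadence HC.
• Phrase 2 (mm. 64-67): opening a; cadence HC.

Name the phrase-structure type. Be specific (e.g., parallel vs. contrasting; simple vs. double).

repeated phrase

Both phrases have the same opening (a) and the same cadence (half cadence): the second is a restatement, not a consequent, so this is a repeated phrase rather than a period.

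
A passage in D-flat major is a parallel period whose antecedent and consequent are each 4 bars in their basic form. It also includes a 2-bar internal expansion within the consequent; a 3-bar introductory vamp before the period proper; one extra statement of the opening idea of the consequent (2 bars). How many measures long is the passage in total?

Basic parallel period: 4 + 4 = 8 bars.
8 (basic form) + 2 (internal expansion) + 3 (introduction) + 2 (extra statement) = 15.

15 measures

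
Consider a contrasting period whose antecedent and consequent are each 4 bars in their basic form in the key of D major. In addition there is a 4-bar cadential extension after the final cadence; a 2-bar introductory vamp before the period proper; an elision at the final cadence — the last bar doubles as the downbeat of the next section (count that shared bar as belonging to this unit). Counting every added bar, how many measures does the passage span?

Basic contrasting period: 4 + 4 = 8 bars.
8 (basic form) + 4 (cadential extension) + 2 (introduction) = 14.
The elision shares a bar with the next section but does not change this unit's count.

14 measures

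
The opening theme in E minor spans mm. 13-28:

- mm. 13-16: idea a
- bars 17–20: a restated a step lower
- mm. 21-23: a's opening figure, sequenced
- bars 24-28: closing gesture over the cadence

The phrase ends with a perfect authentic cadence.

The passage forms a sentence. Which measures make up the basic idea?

The presentation of a sentence is the basic idea (mm. 13-16) plus its repetition (bars 17–20); the basic idea is therefore mm. 13–16.

measures 13–16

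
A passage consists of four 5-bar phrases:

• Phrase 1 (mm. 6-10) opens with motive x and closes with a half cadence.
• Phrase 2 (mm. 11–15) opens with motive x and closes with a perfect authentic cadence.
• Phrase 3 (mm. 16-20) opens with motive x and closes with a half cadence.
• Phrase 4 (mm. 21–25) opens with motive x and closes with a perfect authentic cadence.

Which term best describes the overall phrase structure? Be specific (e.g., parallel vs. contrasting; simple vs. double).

repeated period

The cadence pattern HC–PAC–HC–PAC is weak–strong twice, and phrases 3–4 restate phrases 1–2: a period heard twice, not a double period (which would end weakly at phrase 2).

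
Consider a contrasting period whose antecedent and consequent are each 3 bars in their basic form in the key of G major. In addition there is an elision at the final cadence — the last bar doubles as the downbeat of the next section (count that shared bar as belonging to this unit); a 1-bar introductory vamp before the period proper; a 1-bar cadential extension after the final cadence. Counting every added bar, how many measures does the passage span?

Basic contrasting period: 3 + 3 = 6 bars.
6 (basic form) + 1 (introduction) + 1 (cadential extension) = 8.
The elision shares a bar with the next section but does not change this unit's count.

8 measures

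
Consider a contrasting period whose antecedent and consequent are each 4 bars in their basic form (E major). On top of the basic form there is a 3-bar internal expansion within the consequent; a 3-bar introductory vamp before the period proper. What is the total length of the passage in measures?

14 measures

Basic contrasting period: 4 + 4 = 8 bars.
8 (basic form) + 3 (internal expansion) + 3 (introduction) = 14.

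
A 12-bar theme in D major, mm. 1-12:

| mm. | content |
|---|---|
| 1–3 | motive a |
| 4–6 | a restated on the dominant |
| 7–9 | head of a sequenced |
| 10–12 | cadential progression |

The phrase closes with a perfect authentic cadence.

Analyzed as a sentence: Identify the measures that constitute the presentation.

The presentation of a sentence is the basic idea (mm. 1-3) plus its repetition (mm. 4–6); the presentation is therefore measures 1-6.

measures 1–6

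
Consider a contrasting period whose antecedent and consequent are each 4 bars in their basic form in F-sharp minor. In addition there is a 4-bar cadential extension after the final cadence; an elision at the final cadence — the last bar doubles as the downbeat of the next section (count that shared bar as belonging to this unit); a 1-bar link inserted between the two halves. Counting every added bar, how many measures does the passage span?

13 measures

Basic contrasting period: 4 + 4 = 8 bars.
8 (basic form) + 4 (cadential extension) + 1 (link) = 13.
The elision shares a bar with the next section but does not change this unit's count.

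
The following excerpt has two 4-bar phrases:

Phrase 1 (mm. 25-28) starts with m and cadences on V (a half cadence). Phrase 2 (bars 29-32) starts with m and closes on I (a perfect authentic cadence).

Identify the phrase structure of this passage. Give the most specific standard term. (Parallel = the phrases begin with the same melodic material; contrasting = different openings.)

parallel period

Phrase 1 ends with a half cadence (weaker) and phrase 2 with a perfect authentic cadence (stronger): antecedent + consequent = a period.
The two phrases open with the same material (m / m), so the period is parallel.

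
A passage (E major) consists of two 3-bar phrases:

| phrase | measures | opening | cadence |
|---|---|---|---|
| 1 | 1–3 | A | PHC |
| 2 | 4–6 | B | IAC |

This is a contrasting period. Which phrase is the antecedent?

The phrase ending with the weaker cadence (Phrygian half cadence) is the antecedent; the one ending more conclusively (imperfect authentic cadence) is the consequent. The antecedent is phrase 1.

phrase 1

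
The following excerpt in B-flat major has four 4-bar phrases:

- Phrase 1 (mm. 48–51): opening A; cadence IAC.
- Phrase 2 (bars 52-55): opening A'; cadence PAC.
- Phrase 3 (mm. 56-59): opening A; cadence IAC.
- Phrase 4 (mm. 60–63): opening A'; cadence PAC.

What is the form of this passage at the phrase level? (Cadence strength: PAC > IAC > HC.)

repeated period

The cadence pattern IAC–PAC–IAC–PAC is weak–strong twice, and phrases 3–4 restate phrases 1–2: a period heard twice, not a double period (which would end weakly at phrase 2).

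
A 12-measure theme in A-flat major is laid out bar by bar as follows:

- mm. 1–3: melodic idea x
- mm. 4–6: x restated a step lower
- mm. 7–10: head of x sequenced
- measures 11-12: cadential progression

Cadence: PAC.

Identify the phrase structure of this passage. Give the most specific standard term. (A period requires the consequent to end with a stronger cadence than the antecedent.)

sentence

Basic idea (bars 1-3) + its repetition (mm. 4-6) form the presentation; fragmentation and cadence (mm. 7-12) form the continuation — the 12-bar whole is a sentence.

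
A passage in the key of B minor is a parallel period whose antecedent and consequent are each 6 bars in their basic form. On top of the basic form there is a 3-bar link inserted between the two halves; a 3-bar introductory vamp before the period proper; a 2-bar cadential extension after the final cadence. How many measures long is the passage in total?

20 measures

Basic parallel period: 6 + 6 = 12 bars.
12 (basic form) + 3 (link) + 3 (introduction) + 2 (cadential extension) = 20.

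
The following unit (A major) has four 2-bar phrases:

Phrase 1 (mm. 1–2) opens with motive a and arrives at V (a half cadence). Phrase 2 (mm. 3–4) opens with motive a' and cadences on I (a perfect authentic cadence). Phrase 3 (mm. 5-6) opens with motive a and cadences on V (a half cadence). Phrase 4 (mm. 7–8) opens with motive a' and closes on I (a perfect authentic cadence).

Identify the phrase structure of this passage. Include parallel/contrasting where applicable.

The cadence pattern HC–PAC–HC–PAC is weak–strong twice, and phrases 3–4 restate phrases 1–2: a period heard twice, not a double period (which would end weakly at phrase 2).

repeated period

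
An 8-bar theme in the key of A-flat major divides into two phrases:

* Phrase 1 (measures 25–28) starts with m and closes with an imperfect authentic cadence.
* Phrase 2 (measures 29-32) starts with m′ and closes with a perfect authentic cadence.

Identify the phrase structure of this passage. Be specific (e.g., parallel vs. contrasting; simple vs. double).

Phrase 1 ends with an imperfect authentic cadence (weaker) and phrase 2 with a perfect authentic cadence (stronger): antecedent + consequent = a period.
The two phrases open with the same material (m / m′), so the period is parallel.

parallel period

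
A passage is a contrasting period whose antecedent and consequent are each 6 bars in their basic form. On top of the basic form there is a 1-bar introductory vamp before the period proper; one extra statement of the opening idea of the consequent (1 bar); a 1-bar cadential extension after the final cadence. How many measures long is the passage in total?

Basic contrasting period: 6 + 6 = 12 bars.
12 (basic form) + 1 (introduction) + 1 (extra statement) + 1 (cadential extension) = 15.

15 measures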